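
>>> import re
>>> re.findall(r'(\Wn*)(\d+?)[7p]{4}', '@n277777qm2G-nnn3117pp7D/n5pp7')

[('@n', '2'), ('-nnn', '311')]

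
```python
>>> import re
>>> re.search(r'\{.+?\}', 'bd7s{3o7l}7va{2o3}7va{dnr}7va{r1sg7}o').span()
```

(4, 10)

A non-greedy quantifier consumes as few characters as it can — just enough that the remainder of the pattern still matches from where it stops; whatever follows it matches normally.
The match spans [4:10] → '{3o7l}'.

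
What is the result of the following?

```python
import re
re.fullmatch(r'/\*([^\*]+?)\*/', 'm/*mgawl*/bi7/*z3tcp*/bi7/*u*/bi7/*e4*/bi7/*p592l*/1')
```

None

`re.fullmatch` is like wrapping the pattern in `^…$` (in single-line mode).
Here the pattern can't cover the whole string, so the call returns None.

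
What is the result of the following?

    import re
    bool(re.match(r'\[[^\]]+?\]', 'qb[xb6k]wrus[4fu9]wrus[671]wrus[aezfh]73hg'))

With `match`, the pattern is implicitly anchored at the beginning.
Here the string doesn't start with a match, so the call returns None, and `bool(None)` is False.

False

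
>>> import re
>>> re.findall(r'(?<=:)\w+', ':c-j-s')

The lookaround is zero-width — it requires the adjacent text to match without consuming it, so the asserted text isn't part of the match.
`findall` yields the raw match text (1 of them) because the pattern has no groups.

['c']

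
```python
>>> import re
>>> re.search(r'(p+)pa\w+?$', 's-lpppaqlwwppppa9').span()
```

The match spans [3:17] → 'pppaqlwwppppa9'.

(3, 17)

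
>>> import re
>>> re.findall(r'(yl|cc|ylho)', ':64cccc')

Scanning left to right: at [3:5] match 'cc', group 1 = 'cc'; at [5:7] match 'cc', group 1 = 'cc'.
`findall` collects group 1 from each match (2 total).

['cc', 'cc']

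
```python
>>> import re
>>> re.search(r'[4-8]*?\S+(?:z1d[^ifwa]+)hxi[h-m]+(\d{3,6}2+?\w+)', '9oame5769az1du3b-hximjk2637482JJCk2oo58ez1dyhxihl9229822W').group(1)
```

The match spans [0:57] → '9oame5769az1du3b-hximjk2637482JJCk2oo58ez1dyhxihl9229822W'.
Captured: group 1 = '9229822W'.

'9229822W'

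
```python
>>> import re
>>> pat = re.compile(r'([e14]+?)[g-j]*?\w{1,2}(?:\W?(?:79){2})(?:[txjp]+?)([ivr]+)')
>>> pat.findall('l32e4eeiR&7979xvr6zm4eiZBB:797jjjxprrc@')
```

[('e4ee', 'vr')]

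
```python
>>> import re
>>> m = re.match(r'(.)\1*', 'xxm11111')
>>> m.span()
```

(0, 2)

`\1` is not a pattern — it's the concrete string captured by group 1, re-applied verbatim.
`re.match` only tries the pattern at the start of the string.
The match spans [0:2] → 'xx'.
Captured: group 1 = 'x'.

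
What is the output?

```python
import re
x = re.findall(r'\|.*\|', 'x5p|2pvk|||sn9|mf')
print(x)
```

['|2pvk|||sn9|']

Scanning left to right: at [3:15] → '|2pvk|||sn9|'.
`findall` yields the raw match text (1 of them) because the pattern has no groups.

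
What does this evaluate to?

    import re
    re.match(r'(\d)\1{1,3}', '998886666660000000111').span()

(0, 2)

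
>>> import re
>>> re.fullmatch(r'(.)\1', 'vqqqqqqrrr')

None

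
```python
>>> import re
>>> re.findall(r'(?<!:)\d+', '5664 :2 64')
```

A negative assertion filters positions out without eating any characters.
Walking the string: at [0:4] → '5664'; at [8:10] → '64'.
With no groups in the pattern, `findall` gives back each whole match — 2 here.

['5664', '64']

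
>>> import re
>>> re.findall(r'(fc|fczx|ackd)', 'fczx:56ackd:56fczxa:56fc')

['fc', 'ackd', 'fc', 'fc']

Alternation tries branches left to right and keeps the first one that lets the overall match succeed at that position.
Scanning left to right: at [0:2] match 'fc', group 1 = 'fc'; at [7:11] match 'ackd', group 1 = 'ackd'; at [14:16] match 'fc', group 1 = 'fc'; at [22:24] match 'fc', group 1 = 'fc'.
One capturing group, so `findall` returns just the captured substring from each match — 4 in all.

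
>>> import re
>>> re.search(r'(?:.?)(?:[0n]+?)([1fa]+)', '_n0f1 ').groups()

The match spans [0:5] → '_n0f1'.
Captured: group 1 = 'f1'.

('f1',)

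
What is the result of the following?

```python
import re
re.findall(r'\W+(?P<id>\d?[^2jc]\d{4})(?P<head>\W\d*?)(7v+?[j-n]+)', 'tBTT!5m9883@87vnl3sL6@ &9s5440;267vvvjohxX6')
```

[('5m9883', '@8', '7vnl'), ('9s5440', ';26', '7vvvj')]

The pattern matches one or more of a non-word character; then optionally a digit, then any character except [2jc], then exactly 4 of a digit (captured as 'id'); then a non-word character, then zero or more of a digit (lazy) (captured as 'head'); then a literal '7', then one or more of a literal 'v' (lazy), then one or more of a character in [j-n] (captured).
Matches: at [4:17] match '!5m9883@87vnl', groups = ('5m9883', '@8', '7vnl'); at [21:38] match '@ &9s5440;267vvvj', groups = ('9s5440', ';26', '7vvvj').
With 3 capturing groups, `findall` returns a 3-tuple per match.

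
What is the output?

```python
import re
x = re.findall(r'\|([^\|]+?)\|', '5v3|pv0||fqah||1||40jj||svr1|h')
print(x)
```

With a single group, `findall` returns only what that group captured — 5 items.

['pv0', 'fqah', '1', '40jj', 'svr1']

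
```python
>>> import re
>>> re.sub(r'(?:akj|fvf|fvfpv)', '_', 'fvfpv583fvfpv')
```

Alternation tries branches left to right and keeps the first one that lets the overall match succeed at that position.
Each match is replaced by '_'.

'_pv583_pv'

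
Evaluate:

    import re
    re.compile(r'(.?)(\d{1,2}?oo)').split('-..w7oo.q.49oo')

['-..', 'w', '7oo', '.q', '.', '49oo', '']

The pattern matches optionally any character (captured); then 1 to 2 of a digit (lazy), then the literal 'oo' (captured).
Because the pattern has a capturing group, `split` also inserts each captured text between the pieces.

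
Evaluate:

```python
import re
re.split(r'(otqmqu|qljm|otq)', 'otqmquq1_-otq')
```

Alternation isn't longest-match — the leftmost alternative that fits at this position is chosen.
The group in the pattern means `split` returns the separators' captures alongside the pieces.

['', 'otqmqu', 'q1_-', 'otq', '']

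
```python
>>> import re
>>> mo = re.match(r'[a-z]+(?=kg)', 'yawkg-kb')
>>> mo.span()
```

Lookahead/lookbehind check context without consuming it, so the matched span excludes the asserted characters.
`re.match` only tries the pattern at the start of the string.
The match spans [0:3] → 'yaw'.

(0, 3)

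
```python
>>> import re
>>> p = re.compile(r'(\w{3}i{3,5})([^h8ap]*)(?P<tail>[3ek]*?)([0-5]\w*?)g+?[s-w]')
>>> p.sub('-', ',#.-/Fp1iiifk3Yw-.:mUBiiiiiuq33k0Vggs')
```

',#.-/-'

Pattern: exactly 3 of a word character, then 3 to 5 of the literal 'i' (captured); then zero or more of any character except [h8ap] (captured); then zero or more of one of [3ek] (lazy) (captured as 'tail'); then a character in [0-5], then zero or more of a word character (lazy) (captured); then one or more of the literal 'g' (lazy), then a character in [s-w].
Matches: at [5:37] → 'Fp1iiifk3Yw-.:mUBiiiiiuq33k0Vggs'.
Every occurrence is swapped for '-'.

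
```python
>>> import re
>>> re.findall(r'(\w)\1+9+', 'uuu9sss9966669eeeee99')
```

['u', 's', '6', 'e']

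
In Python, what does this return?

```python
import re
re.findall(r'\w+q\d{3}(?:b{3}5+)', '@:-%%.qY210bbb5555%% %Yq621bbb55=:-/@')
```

['Yq621bbb55']

`findall` yields the raw match text (1 of them) because the pattern has no groups.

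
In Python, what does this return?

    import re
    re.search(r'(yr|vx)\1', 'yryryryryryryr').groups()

('yr',)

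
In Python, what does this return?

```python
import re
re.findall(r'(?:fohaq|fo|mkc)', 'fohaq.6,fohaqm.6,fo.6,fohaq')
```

['fohaq', 'fohaq', 'fo', 'fohaq']

`|` is ordered: at each position the engine commits to the first alternative that works.
Since nothing is captured, `findall` lists the 4 matched substrings directly.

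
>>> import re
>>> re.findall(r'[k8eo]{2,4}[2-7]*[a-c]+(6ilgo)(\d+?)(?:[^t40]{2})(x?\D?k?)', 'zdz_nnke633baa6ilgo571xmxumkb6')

[('6ilgo', '5', 'xm')]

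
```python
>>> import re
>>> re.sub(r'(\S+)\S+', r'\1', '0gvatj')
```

This matches one or more of a non-whitespace character (captured); then one or more of a non-whitespace character.
Matches: at [0:6] → '0gvatj'.
Each match is replaced using the text its own group 1 captured.

'0gvat'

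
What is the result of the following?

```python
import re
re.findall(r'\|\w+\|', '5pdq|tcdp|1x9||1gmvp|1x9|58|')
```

['|tcdp|', '|1gmvp|', '|58|']

Walking the string: at [4:10] → '|tcdp|'; at [14:21] → '|1gmvp|'; at [24:28] → '|58|'.
No capturing groups, so `findall` returns the 3 full match strings.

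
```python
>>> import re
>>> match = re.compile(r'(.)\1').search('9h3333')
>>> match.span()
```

`\1` is not a pattern — it's the concrete string captured by group 1, re-applied verbatim.
Unlike `match`, `search` isn't anchored — it looks for the pattern anywhere in the string.
The match spans [2:4] → '33'.
Captured: group 1 = '3'.

(2, 4)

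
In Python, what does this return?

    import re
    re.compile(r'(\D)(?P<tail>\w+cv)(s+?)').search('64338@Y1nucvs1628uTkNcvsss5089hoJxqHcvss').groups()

('@', 'Y1nucvs1628uTkNcvsss5089hoJxqHcv', 's')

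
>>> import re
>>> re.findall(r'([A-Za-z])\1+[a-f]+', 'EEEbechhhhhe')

The backreference `\1` re-matches whatever the first group consumed, character for character.
Scanning left to right: at [0:6] match 'EEEbec', group 1 = 'E'; at [6:12] match 'hhhhhe', group 1 = 'h'.
`findall` collects group 1 from each match (2 total).

['E', 'h']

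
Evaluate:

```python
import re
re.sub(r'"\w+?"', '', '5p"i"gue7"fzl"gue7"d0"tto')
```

'5pgue7gue7tto'

Matches: at [2:5] → '"i"'; at [9:14] → '"fzl"'; at [18:22] → '"d0"'.
Each match is replaced by ''.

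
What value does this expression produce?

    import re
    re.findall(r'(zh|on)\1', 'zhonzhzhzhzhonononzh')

['zh', 'zh', 'on']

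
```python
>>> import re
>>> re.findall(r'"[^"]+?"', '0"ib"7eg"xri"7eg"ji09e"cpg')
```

With no groups in the pattern, `findall` gives back each whole match — 3 here.

['"ib"', '"xri"', '"ji09e"']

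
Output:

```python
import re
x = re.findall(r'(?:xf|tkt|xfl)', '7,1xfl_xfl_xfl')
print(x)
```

['xf', 'xf', 'xf']

Branches in `(...|...)` are attempted left-to-right; the first branch that allows the whole pattern to succeed is taken.
Matches: at [3:5] → 'xf'; at [7:9] → 'xf'; at [11:13] → 'xf'.
Since nothing is captured, `findall` lists the 3 matched substrings directly.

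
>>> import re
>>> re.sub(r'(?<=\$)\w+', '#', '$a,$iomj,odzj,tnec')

'$#,$#,odzj,tnec'

The positive lookaround only admits positions where the adjacent text matches; those characters stay outside the span.
Matches: at [1:2] → 'a'; at [4:8] → 'iomj'.
Each match is replaced by '#'.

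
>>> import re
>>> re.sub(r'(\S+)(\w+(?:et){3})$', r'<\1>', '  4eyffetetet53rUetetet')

'  <4eyffetetet53r>'

The pattern matches one or more of a non-whitespace character (captured); then one or more of a word character, then the literal 'et' repeated 3 times (captured); then anchored at the end.
Matches: at [2:23] → '4eyffetetet53rUetetet'.
`\1` in the replacement pulls in group 1's text for each match.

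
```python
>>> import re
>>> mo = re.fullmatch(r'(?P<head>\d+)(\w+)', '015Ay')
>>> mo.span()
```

(0, 5)

This matches one or more of a digit (captured as 'head'); then one or more of a word character (captured).
`fullmatch` succeeds only if the pattern covers the string from start to end.
The match spans [0:5] → '015Ay'.
Captured: group 1 = '015', group 2 = 'Ay'.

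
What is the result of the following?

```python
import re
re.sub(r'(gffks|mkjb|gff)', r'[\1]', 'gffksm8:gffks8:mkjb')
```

'[gffks]m8:[gffks]8:[mkjb]'

Branches in `(...|...)` are attempted left-to-right; the first branch that allows the whole pattern to succeed is taken.
`\1` in the replacement pulls in group 1's text for each match.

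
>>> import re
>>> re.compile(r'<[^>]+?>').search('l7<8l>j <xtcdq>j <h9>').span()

The match spans [2:6] → '<8l>'.

(2, 6)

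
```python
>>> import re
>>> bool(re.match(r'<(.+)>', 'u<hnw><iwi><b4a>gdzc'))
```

False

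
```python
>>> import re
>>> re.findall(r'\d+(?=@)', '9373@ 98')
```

['9373']

The positive lookaround only admits positions where the adjacent text matches; those characters stay outside the span.
`findall` yields the raw match text (1 of them) because the pattern has no groups.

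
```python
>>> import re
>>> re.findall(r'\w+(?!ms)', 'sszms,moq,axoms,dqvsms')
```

`(?!…)`/`(?<!…)` only lets a position through if the neighbouring text does NOT match; no characters are consumed.
Matches: at [0:5] → 'sszms'; at [6:9] → 'moq'; at [10:15] → 'axoms'; at [16:22] → 'dqvsms'.
With no groups in the pattern, `findall` gives back each whole match — 4 here.

['sszms', 'moq', 'axoms', 'dqvsms']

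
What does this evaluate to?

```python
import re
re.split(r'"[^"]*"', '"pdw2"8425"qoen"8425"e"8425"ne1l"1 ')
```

Each match becomes a cut point; 5 segments remain.

['', '8425', '8425', '8425', '1 ']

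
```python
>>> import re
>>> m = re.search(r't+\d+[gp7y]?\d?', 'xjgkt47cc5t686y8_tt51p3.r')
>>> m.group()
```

't47'

The match spans [4:7] → 't47'.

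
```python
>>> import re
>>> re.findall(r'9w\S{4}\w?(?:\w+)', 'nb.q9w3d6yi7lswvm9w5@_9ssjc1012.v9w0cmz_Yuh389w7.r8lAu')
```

The pattern matches the literal '9w', then exactly 4 of a non-whitespace character, then optionally a word character; then one or more of a word character (non-capturing group).
Matches: at [4:20] → '9w3d6yi7lswvm9w5'; at [33:48] → '9w0cmz_Yuh389w7'.
No capturing groups, so `findall` returns the 2 full match strings.

['9w3d6yi7lswvm9w5', '9w0cmz_Yuh389w7']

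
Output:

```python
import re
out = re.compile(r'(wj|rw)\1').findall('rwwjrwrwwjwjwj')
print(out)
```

`\1` is not a pattern — it's the concrete string captured by group 1, re-applied verbatim.
Walking the string: at [4:8] match 'rwrw', group 1 = 'rw'; at [8:12] match 'wjwj', group 1 = 'wj'.
With a single group, `findall` returns only what that group captured — 2 items.

['rw', 'wj']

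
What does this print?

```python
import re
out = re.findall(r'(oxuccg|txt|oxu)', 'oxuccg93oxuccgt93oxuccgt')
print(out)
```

`|` is ordered: at each position the engine commits to the first alternative that works.
Walking the string: at [0:6] match 'oxuccg', group 1 = 'oxuccg'; at [8:14] match 'oxuccg', group 1 = 'oxuccg'; at [17:23] match 'oxuccg', group 1 = 'oxuccg'.
`findall` collects group 1 from each match (3 total).

['oxuccg', 'oxuccg', 'oxuccg']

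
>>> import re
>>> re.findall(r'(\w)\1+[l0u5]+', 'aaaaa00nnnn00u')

['a', 'n']

After group 1 captures some text, `\1` only succeeds where that same text appears again.
`findall` collects group 1 from each match (2 total).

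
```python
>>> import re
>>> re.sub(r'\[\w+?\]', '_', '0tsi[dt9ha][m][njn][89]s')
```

'0tsi____s'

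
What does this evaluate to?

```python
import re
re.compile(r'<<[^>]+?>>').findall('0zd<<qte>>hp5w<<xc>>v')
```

['<<qte>>', '<<xc>>']

Walking the string: at [3:10] → '<<qte>>'; at [14:20] → '<<xc>>'.
No capturing groups, so `findall` returns the 2 full match strings.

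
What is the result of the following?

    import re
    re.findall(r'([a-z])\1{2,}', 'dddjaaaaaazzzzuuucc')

`\1` has to match the exact text group 1 already captured.
`findall` collects group 1 from each match (4 total).

['d', 'a', 'z', 'u']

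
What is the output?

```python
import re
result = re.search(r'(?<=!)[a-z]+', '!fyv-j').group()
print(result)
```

fyv

The lookaround is zero-width — it requires the adjacent text to match without consuming it, so the asserted text isn't part of the match.
The match spans [1:4] → 'fyv'.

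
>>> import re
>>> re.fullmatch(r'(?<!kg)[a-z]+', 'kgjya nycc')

None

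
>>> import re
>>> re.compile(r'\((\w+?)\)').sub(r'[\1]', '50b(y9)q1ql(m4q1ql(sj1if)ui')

Each match is replaced using the text its own group 1 captured.

'50b[y9]q1ql(m4q1ql[sj1if]ui'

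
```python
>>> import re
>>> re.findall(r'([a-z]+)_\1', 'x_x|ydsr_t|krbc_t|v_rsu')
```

['x']

A backreference is literal: `\1` must see the identical characters the first group matched.
`findall` collects group 1 from the one match (1 total).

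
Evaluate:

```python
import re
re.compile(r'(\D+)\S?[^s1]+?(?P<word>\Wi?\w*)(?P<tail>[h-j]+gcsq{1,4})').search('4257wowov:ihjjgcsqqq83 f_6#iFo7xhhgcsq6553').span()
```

The pattern matches one or more of a non-digit (captured); then optionally a non-whitespace character, then one or more of any character except [s1] (lazy); then a non-word character, then optionally the literal 'i', then zero or more of a word character (captured as 'word'); then one or more of a character in [h-j], then the literal 'gcs', then 1 to 4 of the literal 'q' (captured as 'tail').
Unlike `match`, `search` isn't anchored — it looks for the pattern anywhere in the string.
The match spans [4:38] → 'wowov:ihjjgcsqqq83 f_6#iFo7xhhgcsq'.
Captured: group 1 = 'wowov:ihjjgcsqqq', group 2 = '#iFo7xh', group 3 = 'hgcsq'.

(4, 38)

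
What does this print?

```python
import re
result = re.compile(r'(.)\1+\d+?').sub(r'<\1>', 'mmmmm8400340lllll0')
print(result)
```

<m>4<0>40<l>

After group 1 captures some text, `\1` only succeeds where that same text appears again.
Matches: at [0:6] → 'mmmmm8'; at [7:10] → '003'; at [12:18] → 'lllll0'.
`\1` in the replacement pulls in group 1's text for each match.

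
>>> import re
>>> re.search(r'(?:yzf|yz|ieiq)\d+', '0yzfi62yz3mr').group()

`re.search` scans for the first position where the pattern succeeds.
The match spans [7:10] → 'yz3'.

'yz3'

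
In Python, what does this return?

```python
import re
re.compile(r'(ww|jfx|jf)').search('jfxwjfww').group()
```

'jfx'

Alternation isn't longest-match — the leftmost alternative that fits at this position is chosen.
The match spans [0:3] → 'jfx'.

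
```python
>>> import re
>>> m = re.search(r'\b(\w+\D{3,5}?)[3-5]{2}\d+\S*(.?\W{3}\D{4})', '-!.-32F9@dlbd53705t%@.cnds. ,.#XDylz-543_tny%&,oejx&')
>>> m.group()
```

The match spans [4:35] → '32F9@dlbd53705t%@.cnds. ,.#XDyl'.

'32F9@dlbd53705t%@.cnds. ,.#XDyl'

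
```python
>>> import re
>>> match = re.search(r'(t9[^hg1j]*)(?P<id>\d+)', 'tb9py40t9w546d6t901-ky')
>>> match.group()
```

't9w546d6t901'

Pattern: the literal 't9', then zero or more of any character except [hg1j] (captured); then one or more of a digit (captured as 'id').
`search` walks the string left to right and returns the first match it finds.
The match spans [7:19] → 't9w546d6t901'.
Captured: group 1 = 't9w546d6t90', group 2 = '1'.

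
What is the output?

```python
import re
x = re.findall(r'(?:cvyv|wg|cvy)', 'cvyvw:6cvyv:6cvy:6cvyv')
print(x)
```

['cvyv', 'cvyv', 'cvy', 'cvyv']

Alternation tries branches left to right and keeps the first one that lets the overall match succeed at that position.
No capturing groups, so `findall` returns the 4 full match strings.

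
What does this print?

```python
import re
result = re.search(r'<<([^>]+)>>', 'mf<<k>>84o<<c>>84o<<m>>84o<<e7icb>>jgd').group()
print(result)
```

Unlike `match`, `search` isn't anchored — it looks for the pattern anywhere in the string.
The match spans [2:7] → '<<k>>'.
Captured: group 1 = 'k'.

<<k>>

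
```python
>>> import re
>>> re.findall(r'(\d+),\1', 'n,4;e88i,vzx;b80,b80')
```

[]

After group 1 captures some text, `\1` only succeeds where that same text appears again.
`findall` collects group 1 from each match (0 total).
Nothing in the string satisfies the pattern, so the list is empty.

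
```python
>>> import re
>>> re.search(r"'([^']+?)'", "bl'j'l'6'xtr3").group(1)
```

`re.search` scans for the first position where the pattern succeeds.
The match spans [2:5] → "'j'".
Captured: group 1 = 'j'.

'j'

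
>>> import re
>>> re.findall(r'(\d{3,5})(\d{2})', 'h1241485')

The pattern matches 3 to 5 of a digit (captured); then exactly 2 of a digit (captured).
Scanning left to right: at [1:8] match '1241485', groups = ('12414', '85').
`findall` packs the 2 group values into a tuple for every match.

[('12414', '85')]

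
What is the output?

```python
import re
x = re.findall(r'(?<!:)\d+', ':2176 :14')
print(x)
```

The negative lookahead/lookbehind blocks any match where the forbidden context is present.
Scanning left to right: at [2:5] → '176'; at [8:9] → '4'.
No capturing groups, so `findall` returns the 2 full match strings.

['176', '4']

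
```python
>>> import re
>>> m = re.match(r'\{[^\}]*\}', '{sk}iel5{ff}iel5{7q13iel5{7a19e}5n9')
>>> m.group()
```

'{sk}'

`re.match` won't scan ahead — the pattern has to work from the very first character.
The match spans [0:4] → '{sk}'.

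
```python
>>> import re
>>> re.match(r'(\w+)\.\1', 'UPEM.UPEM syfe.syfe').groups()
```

('UPEM',)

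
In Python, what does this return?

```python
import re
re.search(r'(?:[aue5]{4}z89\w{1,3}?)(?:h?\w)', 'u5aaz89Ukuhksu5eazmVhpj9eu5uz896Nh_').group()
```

'u5aaz89Uk'

The pattern matches exactly 4 of one of [aue5], then the literal 'z89', then 1 to 3 of a word character (lazy) (non-capturing group); then optionally a literal 'h', then a word character (non-capturing group).
With the lazy modifier that quantifier settles for the fewest repetitions that let the rest of the pattern succeed (the atoms after it are unaffected and can still be greedy).
Unlike `match`, `search` isn't anchored — it looks for the pattern anywhere in the string.
The match spans [0:9] → 'u5aaz89Uk'.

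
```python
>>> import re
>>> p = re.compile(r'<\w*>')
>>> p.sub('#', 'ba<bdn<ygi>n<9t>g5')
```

Matches: at [6:11] → '<ygi>'; at [12:16] → '<9t>'.
Every occurrence is swapped for '#'.

'ba<bdn#n#g5'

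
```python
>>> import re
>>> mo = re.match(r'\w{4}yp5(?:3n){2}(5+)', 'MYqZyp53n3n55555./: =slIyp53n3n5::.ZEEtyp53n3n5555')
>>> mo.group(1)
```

'55555'

The pattern matches exactly 4 of a word character, then the literal 'yp5', then the literal '3n' repeated 2 times; then one or more of a literal '5' (captured).
With `match`, the pattern is implicitly anchored at the beginning.
The match spans [0:16] → 'MYqZyp53n3n55555'.
Captured: group 1 = '55555'.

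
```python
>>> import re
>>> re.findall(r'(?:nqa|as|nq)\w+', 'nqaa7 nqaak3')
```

With no groups in the pattern, `findall` gives back each whole match — 2 here.

['nqaa7', 'nqaak3']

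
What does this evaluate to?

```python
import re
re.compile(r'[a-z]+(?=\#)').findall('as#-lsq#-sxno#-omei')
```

['as', 'lsq', 'sxno']

Because the assertion is zero-width, the text it checks is not consumed and won't appear in the result.
Since nothing is captured, `findall` lists the 3 matched substrings directly.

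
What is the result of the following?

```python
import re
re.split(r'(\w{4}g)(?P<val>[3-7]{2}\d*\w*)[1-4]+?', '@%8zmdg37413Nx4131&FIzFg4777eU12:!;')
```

['@%', '8zmdg', '37413Nx413', '&', 'FIzFg', '4777eU1', ':!;']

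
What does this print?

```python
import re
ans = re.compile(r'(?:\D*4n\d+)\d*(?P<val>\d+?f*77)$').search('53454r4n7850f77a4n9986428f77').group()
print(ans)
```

a4n9986428f77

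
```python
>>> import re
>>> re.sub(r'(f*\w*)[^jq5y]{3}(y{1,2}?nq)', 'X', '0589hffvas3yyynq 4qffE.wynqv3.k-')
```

The pattern matches zero or more of a literal 'f', then zero or more of a word character (captured); then exactly 3 of any character except [jq5y]; then 1 to 2 of the literal 'y' (lazy), then the literal 'nq' (captured).
Matches: at [17:27] → '4qffE.wynq'.
Each match is replaced by 'X'.

'0589hffvas3yyynq Xv3.k-'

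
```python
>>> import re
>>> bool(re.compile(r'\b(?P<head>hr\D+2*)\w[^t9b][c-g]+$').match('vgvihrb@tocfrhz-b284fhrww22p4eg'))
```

False

This matches a word boundary (`\b`, zero-width); then the literal 'hr', then one or more of a non-digit, then zero or more of a literal '2' (captured as 'head'); then a word character, then any character except [t9b], then one or more of a character in [c-g]; then anchored at the end.
`re.match` won't scan ahead — the pattern has to work from the very first character.
Here the pattern fails at index 0, so the call returns None, and `bool(None)` is False.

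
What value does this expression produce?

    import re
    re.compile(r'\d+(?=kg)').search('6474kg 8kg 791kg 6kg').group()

Because the assertion is zero-width, the text it checks is not consumed and won't appear in the result.
`search` walks the string left to right and returns the first match it finds.
The match spans [0:4] → '6474'.

'6474'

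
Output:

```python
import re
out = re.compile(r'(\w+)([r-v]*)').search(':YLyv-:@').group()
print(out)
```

Pattern: one or more of a word character (captured); then zero or more of a character in [r-v] (captured).
The match spans [1:5] → 'YLyv'.

YLyv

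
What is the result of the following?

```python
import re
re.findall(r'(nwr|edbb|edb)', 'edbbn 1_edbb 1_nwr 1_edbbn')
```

`|` is ordered: at each position the engine commits to the first alternative that works.
Matches: at [0:4] match 'edbb', group 1 = 'edbb'; at [8:12] match 'edbb', group 1 = 'edbb'; at [15:18] match 'nwr', group 1 = 'nwr'; at [21:25] match 'edbb', group 1 = 'edbb'.
One capturing group, so `findall` returns just the captured substring from each match — 4 in all.

['edbb', 'edbb', 'nwr', 'edbb']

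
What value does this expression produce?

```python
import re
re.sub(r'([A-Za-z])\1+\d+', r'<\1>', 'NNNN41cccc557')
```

'<N><c>'

`\1` is not a pattern — it's the concrete string captured by group 1, re-applied verbatim.
The replacement refers to a captured group, so each match is rewritten using its own captured text.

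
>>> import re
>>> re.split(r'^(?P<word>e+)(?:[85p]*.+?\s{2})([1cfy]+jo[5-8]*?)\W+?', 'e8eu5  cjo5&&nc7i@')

['', 'e', 'cjo5', '&nc7i@']

This matches anchored at the start of the string; then one or more of a literal 'e' (captured as 'word'); then zero or more of one of [85p], then one or more of any character (lazy), then exactly 2 of whitespace (non-capturing group); then one or more of one of [1cfy], then the literal 'jo', then zero or more of a character in [5-8] (lazy) (captured); then one or more of a non-word character (lazy).
Matches to split on: at [0:12] → 'e8eu5  cjo5&'.
With a capturing group present, the delimiter's captured portion is kept in the result list.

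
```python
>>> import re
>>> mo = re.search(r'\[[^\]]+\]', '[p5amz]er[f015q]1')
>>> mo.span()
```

`re.search` tries every starting position until one works.
The match spans [0:7] → '[p5amz]'.

(0, 7)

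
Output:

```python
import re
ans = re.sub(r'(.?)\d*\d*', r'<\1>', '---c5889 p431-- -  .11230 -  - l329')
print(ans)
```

<-><-><-><c>< ><p><-><->< ><->< >< ><.>< ><->< >< ><->< ><l><>

The pattern matches optionally any character (captured); then zero or more of a digit, then zero or more of a digit.
Matches: at [0:1] → '-'; at [1:2] → '-'; at [2:3] → '-'; at [3:8] → 'c5889'; at [8:9] → ' '; ….
Each match is replaced using the text its own group 1 captured.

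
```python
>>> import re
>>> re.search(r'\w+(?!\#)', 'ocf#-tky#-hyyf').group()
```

A negative assertion filters positions out without eating any characters.
The match spans [0:2] → 'oc'.

'oc'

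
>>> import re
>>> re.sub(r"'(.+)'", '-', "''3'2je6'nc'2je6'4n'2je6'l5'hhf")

'-hhf'

Matches: at [0:28] → "''3'2je6'nc'2je6'4n'2je6'l5'".
Every occurrence is swapped for '-'.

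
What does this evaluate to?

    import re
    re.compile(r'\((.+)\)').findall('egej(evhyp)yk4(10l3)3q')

Walking the string: at [4:20] match '(evhyp)yk4(10l3)', group 1 = 'evhyp)yk4(10l3'.
`findall` collects group 1 from the one match (1 total).

['evhyp)yk4(10l3']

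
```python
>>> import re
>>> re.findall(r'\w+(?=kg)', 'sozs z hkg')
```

The positive lookaround only admits positions where the adjacent text matches; those characters stay outside the span.
Matches: at [7:8] → 'h'.
`findall` yields the raw match text (1 of them) because the pattern has no groups.

['h']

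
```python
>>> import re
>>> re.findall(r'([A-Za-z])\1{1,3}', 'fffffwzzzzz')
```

['f', 'z']

A backreference is literal: `\1` must see the identical characters the first group matched.
Scanning left to right: at [0:4] match 'ffff', group 1 = 'f'; at [6:10] match 'zzzz', group 1 = 'z'.
One capturing group, so `findall` returns just the captured substring from each match — 2 in all.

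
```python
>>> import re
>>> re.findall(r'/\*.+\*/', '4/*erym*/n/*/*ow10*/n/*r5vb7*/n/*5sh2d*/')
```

Matches: at [1:40] → '/*erym*/n/*/*ow10*/n/*r5vb7*/n/*5sh2d*/'.
With no groups in the pattern, `findall` gives back each whole match — 1 here.

['/*erym*/n/*/*ow10*/n/*r5vb7*/n/*5sh2d*/']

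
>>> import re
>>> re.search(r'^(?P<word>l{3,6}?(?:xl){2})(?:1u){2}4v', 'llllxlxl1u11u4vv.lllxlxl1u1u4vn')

Here the pattern never matches, so the call returns None.

None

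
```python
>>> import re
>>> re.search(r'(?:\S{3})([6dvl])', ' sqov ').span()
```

(1, 5)

Pattern: exactly 3 of a non-whitespace character (non-capturing group); then one of [6dvl] (captured).
The match spans [1:5] → 'sqov'.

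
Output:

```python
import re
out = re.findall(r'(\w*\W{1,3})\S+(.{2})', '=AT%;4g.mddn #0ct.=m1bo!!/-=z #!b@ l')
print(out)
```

[('=', ' #'), ('0ct.=', ' #'), ('!', ' l')]

The pattern matches zero or more of a word character, then 1 to 3 of a non-word character (captured); then one or more of a non-whitespace character; then exactly 2 of any character (captured).
Matches: at [0:14] match '=AT%;4g.mddn #', groups = ('=', ' #'); at [14:31] match '0ct.=m1bo!!/-=z #', groups = ('0ct.=', ' #'); at [31:36] match '!b@ l', groups = ('!', ' l').
With 2 capturing groups, `findall` returns a 2-tuple per match.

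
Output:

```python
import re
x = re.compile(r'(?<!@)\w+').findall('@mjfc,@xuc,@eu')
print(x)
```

Because the assertion is negative and zero-width, positions next to the forbidden text are skipped.
`findall` yields the raw match text (3 of them) because the pattern has no groups.

['jfc', 'uc', 'u']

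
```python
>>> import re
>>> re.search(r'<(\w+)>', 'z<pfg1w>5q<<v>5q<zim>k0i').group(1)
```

'pfg1w'

The match spans [1:8] → '<pfg1w>'.
Captured: group 1 = 'pfg1w'.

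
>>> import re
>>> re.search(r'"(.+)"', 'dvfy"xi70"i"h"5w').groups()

('xi70"i"h',)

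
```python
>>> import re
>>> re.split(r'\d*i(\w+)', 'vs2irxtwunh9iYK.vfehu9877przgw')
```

['vs', 'rxtwunh9iYK', '.vfehu9877przgw']

The pattern matches zero or more of a digit, then the literal 'i'; then one or more of a word character (captured).
With a capturing group present, the delimiter's captured portion is kept in the result list.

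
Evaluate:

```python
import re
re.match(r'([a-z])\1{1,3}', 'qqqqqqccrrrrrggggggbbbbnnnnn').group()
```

A backreference is literal: `\1` must see the identical characters the first group matched.
With `match`, the pattern is implicitly anchored at the beginning.
The match spans [0:4] → 'qqqq'.
Captured: group 1 = 'q'.

'qqqq'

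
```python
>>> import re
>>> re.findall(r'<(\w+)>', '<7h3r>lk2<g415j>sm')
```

`findall` collects group 1 from each match (2 total).

['7h3r', 'g415j']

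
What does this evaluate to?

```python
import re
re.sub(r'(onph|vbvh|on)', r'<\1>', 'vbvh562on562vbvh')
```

Matches: at [0:4] → 'vbvh'; at [7:9] → 'on'; at [12:16] → 'vbvh'.
The replacement refers to a captured group, so each match is rewritten using its own captured text.

'<vbvh>562<on>562<vbvh>'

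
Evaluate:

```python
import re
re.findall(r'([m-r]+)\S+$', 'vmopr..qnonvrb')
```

The pattern matches one or more of a character in [m-r] (captured); then one or more of a non-whitespace character; then anchored at the end.
Walking the string: at [1:14] match 'mopr..qnonvrb', group 1 = 'mopr'.
With a single group, `findall` returns only what that group captured — 1 item.

['mopr']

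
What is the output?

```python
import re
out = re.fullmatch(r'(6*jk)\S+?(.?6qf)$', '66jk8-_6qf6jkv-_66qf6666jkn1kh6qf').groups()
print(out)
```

This matches zero or more of the literal '6', then the literal 'jk' (captured); then one or more of a non-whitespace character (lazy); then optionally any character, then the literal '6qf' (captured); then anchored at the end.
A `+?`/`*?`/`{m,n}?` starts at its minimum and grows only as far as needed for what follows to match.
For `fullmatch`, every character of the input must be accounted for by the pattern.
The match spans [0:33] → '66jk8-_6qf6jkv-_66qf6666jkn1kh6qf'.
Captured: group 1 = '66jk', group 2 = 'h6qf'.

('66jk', 'h6qf')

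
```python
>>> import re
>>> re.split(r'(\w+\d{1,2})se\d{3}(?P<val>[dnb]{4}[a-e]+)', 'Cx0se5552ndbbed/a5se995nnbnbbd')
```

['Cx0se5552ndbbed/', 'a5', 'nnbnbbd', '']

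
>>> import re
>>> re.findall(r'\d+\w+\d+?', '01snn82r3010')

['01snn82r3010']

The pattern matches one or more of a digit, then one or more of a word character; then one or more of a digit (lazy).
Scanning left to right: at [0:12] → '01snn82r3010'.
`findall` yields the raw match text (1 of them) because the pattern has no groups.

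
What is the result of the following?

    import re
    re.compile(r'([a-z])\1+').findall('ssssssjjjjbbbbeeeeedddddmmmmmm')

['s', 'j', 'b', 'e', 'd', 'm']

`\1` has to match the exact text group 1 already captured.
`findall` collects group 1 from each match (6 total).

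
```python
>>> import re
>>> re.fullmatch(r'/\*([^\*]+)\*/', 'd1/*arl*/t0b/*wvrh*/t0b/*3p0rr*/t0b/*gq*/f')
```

None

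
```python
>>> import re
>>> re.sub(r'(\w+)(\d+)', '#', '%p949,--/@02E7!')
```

'%#,--/@#!'

`sub` substitutes '#' at each match site.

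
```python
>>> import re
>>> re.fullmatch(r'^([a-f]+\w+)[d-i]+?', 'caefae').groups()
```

('caefa',)

This matches anchored at the start of the string; then one or more of a character in [a-f], then one or more of a word character (captured); then one or more of a character in [d-i] (lazy).
For `fullmatch`, every character of the input must be accounted for by the pattern.
The match spans [0:6] → 'caefae'.
Captured: group 1 = 'caefa'.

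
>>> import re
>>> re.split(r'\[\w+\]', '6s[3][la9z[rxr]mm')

['6s', '[la9z', 'mm']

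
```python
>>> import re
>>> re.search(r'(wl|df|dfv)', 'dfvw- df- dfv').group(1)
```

'df'

Alternation tries branches left to right and keeps the first one that lets the overall match succeed at that position.
`search` walks the string left to right and returns the first match it finds.
The match spans [0:2] → 'df'.
Captured: group 1 = 'df'.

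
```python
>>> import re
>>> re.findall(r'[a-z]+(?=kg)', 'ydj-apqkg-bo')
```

['apq']

The lookaround is zero-width — it requires the adjacent text to match without consuming it, so the asserted text isn't part of the match.
Walking the string: at [4:7] → 'apq'.
No capturing groups, so `findall` returns the 1 full match string.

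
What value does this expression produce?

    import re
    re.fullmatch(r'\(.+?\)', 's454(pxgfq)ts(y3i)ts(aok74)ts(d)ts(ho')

None

`re.fullmatch` is like wrapping the pattern in `^…$` (in single-line mode).
Here the string isn't matched end-to-end, so the call returns None.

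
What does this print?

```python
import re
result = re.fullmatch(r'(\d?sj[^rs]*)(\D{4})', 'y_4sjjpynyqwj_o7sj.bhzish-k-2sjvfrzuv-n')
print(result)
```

None

`re.fullmatch` requires the pattern to consume the entire string.
Here the string isn't matched end-to-end, so the call returns None.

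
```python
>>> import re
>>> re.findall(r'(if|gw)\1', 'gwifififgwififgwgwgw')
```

`\1` has to match the exact text group 1 already captured.
Walking the string: at [2:6] match 'ifif', group 1 = 'if'; at [10:14] match 'ifif', group 1 = 'if'; at [14:18] match 'gwgw', group 1 = 'gw'.
`findall` collects group 1 from each match (3 total).

['if', 'if', 'gw']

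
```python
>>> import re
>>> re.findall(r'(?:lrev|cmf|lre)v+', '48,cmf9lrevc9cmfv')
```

['lrev', 'cmfv']

Matches: at [7:11] → 'lrev'; at [13:17] → 'cmfv'.
With no groups in the pattern, `findall` gives back each whole match — 2 here.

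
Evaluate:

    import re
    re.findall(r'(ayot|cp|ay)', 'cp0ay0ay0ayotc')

The regex engine tests alternatives in the order written; an earlier branch that matches wins even if a later one would match more.
With a single group, `findall` returns only what that group captured — 4 items.

['cp', 'ay', 'ay', 'ayot']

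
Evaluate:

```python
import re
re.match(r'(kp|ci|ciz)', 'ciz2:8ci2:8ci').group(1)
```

`|` is ordered: at each position the engine commits to the first alternative that works.
`match` is anchored at position 0; if the pattern doesn't fit there, it returns None.
The match spans [0:2] → 'ci'.
Captured: group 1 = 'ci'.

'ci'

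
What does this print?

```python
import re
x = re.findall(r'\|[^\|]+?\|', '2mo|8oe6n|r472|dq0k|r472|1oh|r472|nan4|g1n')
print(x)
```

Matches: at [3:10] → '|8oe6n|'; at [14:20] → '|dq0k|'; at [24:29] → '|1oh|'; at [33:39] → '|nan4|'.
`findall` yields the raw match text (4 of them) because the pattern has no groups.

['|8oe6n|', '|dq0k|', '|1oh|', '|nan4|']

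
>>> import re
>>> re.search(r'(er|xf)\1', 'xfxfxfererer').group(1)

A backreference is literal: `\1` must see the identical characters the first group matched.
Unlike `match`, `search` isn't anchored — it looks for the pattern anywhere in the string.
The match spans [0:4] → 'xfxf'.
Captured: group 1 = 'xf'.

'xf'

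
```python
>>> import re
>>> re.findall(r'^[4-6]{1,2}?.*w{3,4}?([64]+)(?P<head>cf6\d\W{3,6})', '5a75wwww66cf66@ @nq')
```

[('66', 'cf66@ @')]

Pattern: anchored at the start of the string; then 1 to 2 of a character in [4-6] (lazy), then zero or more of any character, then 3 to 4 of a literal 'w' (lazy); then one or more of one of [64] (captured); then the literal 'cf6', then a digit, then 3 to 6 of a non-word character (captured as 'head').
`findall` packs the 2 group values into a tuple for every match.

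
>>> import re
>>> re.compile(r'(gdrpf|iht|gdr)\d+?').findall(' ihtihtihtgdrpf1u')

One capturing group, so `findall` returns just the captured substring from the one match — 1 in all.

['gdrpf']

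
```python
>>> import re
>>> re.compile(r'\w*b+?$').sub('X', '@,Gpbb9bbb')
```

Pattern: zero or more of a word character; then one or more of a literal 'b' (lazy); then anchored at the end.
Every occurrence is swapped for 'X'.

'@,X'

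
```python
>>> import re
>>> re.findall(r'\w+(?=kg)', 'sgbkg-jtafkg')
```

The positive lookaround only admits positions where the adjacent text matches; those characters stay outside the span.
Scanning left to right: at [0:3] → 'sgb'; at [6:10] → 'jtaf'.
`findall` yields the raw match text (2 of them) because the pattern has no groups.

['sgb', 'jtaf']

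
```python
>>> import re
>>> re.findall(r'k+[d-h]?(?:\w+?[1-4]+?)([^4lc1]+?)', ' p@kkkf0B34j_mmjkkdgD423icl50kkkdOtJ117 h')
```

Pattern: one or more of a literal 'k', then optionally a character in [d-h]; then one or more of a word character (lazy), then one or more of a character in [1-4] (lazy) (non-capturing group); then one or more of any character except [4lc1] (lazy) (captured).
Matches: at [3:12] match 'kkkf0B34j', group 1 = 'j'; at [16:23] match 'kkdgD42', group 1 = '2'; at [29:39] match 'kkkdOtJ117', group 1 = '7'.
`findall` collects group 1 from each match (3 total).

['j', '2', '7']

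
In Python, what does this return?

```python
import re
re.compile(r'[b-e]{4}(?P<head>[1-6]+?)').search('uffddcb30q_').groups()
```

The match spans [3:8] → 'ddcb3'.
Captured: group 1 = '3'.

('3',)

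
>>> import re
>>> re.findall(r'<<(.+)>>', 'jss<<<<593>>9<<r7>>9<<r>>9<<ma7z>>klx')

['<<593>>9<<r7>>9<<r>>9<<ma7z']

`findall` collects group 1 from the one match (1 total).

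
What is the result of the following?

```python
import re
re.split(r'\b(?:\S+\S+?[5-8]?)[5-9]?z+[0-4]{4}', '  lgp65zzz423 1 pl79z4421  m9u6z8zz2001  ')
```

The string is cut at each match, leaving 3 pieces.

['  lgp65zzz423 1 ', '  ', '  ']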